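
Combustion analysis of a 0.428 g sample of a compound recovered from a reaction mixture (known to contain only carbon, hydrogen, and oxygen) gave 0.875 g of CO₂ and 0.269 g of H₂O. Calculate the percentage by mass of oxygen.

mol C = 0.875 g CO₂ ÷ 44.009 g/mol = 0.01988 mol
mol H = 2 × 0.269 g H₂O ÷ 18.015 g/mol = 0.02986 mol
mass O = 0.428 − (0.2388 + 0.03010) = 0.1591 g → mol O = 0.1591 ÷ 15.999 = 0.009944 mol
mass % O = 0.1591 g ÷ 0.428 g × 100%

37.2%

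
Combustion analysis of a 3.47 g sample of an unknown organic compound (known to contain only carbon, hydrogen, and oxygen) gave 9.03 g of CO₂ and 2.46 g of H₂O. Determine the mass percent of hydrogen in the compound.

mol C = 9.03 g CO₂ ÷ 44.009 g/mol = 0.2052 mol
mol H = 2 × 2.46 g H₂O ÷ 18.015 g/mol = 0.2731 mol
mass O = 3.47 − (2.464 + 0.2753) = 0.7302 g → mol O = 0.7302 ÷ 15.999 = 0.04564 mol
mass % H = 0.2753 g ÷ 3.47 g × 100%

7.9%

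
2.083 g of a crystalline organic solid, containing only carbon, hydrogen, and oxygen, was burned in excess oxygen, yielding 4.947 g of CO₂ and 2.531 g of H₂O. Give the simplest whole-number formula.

C4H10O

mol C = 4.947 g CO₂ ÷ 44.009 g/mol = 0.11241 mol
mol H = 2 × 2.531 g H₂O ÷ 18.015 g/mol = 0.28099 mol
mass O = 2.083 − (1.3501 + 0.28324) = 0.44962 g → mol O = 0.44962 ÷ 15.999 = 0.028103 mol
Divide by the smallest (0.028103 mol): C 4.000, H 9.998, O 1.000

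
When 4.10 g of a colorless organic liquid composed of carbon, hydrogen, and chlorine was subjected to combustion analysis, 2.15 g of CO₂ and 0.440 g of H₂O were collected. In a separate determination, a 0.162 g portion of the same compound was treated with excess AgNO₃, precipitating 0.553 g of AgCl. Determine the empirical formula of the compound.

mol C = 2.15 g CO₂ ÷ 44.009 g/mol = 0.04885 mol
mol H = 2 × 0.440 g H₂O ÷ 18.015 g/mol = 0.04885 mol
From the AgCl data: mol Cl per gram of compound = (0.553 ÷ 143.318) ÷ 0.162 = 0.02382 mol/g, so in the 4.10 g combustion sample mol Cl = 0.09765 mol
Divide by the smallest (0.04885 mol): C 1.000, H 1.000, Cl 1.999

CHCl2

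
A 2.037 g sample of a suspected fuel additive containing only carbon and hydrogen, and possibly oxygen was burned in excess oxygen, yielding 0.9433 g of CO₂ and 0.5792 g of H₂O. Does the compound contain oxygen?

mol C = 0.9433 g CO₂ ÷ 44.009 g/mol = 0.021434 mol
mol H = 2 × 0.5792 g H₂O ÷ 18.015 g/mol = 0.064302 mol
C and H account for only 0.32226 g of the 2.037 g sample; the remaining 1.7147 g must be oxygen.

yes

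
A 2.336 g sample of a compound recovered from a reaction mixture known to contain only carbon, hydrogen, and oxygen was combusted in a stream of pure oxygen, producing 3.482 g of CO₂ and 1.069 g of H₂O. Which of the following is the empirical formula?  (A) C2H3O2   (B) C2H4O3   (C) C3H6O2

mol C = 3.482 g CO₂ ÷ 44.009 g/mol = 0.079120 mol
mol H = 2 × 1.069 g H₂O ÷ 18.015 g/mol = 0.11868 mol
mass O = 2.336 − (0.95031 + 0.11963) = 1.2661 g → mol O = 1.2661 ÷ 15.999 = 0.079134 mol
Divide by the smallest (0.079120 mol): C 1.000, H 1.500, O 1.000
Multiplying each by 2 gives whole numbers: C 2.00, H 3.00, O 2.00

(A) C2H3O2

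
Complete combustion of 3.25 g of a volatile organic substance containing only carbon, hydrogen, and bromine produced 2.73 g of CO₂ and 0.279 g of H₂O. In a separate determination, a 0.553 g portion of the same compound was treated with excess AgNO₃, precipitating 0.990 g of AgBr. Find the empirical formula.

mol C = 2.73 g CO₂ ÷ 44.009 g/mol = 0.06203 mol
mol H = 2 × 0.279 g H₂O ÷ 18.015 g/mol = 0.03097 mol
From the AgBr data: mol Br per gram of compound = (0.990 ÷ 187.772) ÷ 0.553 = 0.009534 mol/g, so in the 3.25 g combustion sample mol Br = 0.03099 mol
Divide by the smallest (0.03097 mol): C 2.003, H 1.000, Br 1.000

C2HBr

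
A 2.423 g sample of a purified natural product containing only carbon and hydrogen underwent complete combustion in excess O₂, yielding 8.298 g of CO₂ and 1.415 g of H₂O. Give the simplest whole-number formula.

mol C = 8.298 g CO₂ ÷ 44.009 g/mol = 0.18855 mol
mol H = 2 × 1.415 g H₂O ÷ 18.015 g/mol = 0.15709 mol
Divide by the smallest (0.15709 mol): C 1.200, H 1.000
Multiplying each by 5 gives whole numbers: C 6.00, H 5.00

C6H5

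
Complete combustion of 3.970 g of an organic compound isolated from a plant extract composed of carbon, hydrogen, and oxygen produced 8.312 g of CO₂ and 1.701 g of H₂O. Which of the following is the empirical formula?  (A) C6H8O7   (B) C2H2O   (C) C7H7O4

(B) C2H2O

mol C = 8.312 g CO₂ ÷ 44.009 g/mol = 0.18887 mol
mol H = 2 × 1.701 g H₂O ÷ 18.015 g/mol = 0.18884 mol
mass O = 3.970 − (2.2685 + 0.19035) = 1.5111 g → mol O = 1.5111 ÷ 15.999 = 0.094451 mol
Divide by the smallest (0.094451 mol): C 2.000, H 1.999, O 1.000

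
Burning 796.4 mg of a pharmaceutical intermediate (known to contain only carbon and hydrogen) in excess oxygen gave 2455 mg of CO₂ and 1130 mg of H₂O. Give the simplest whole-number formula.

C4H9

mol C = 2.455 g CO₂ ÷ 44.009 g/mol = 0.055784 mol
mol H = 2 × 1.130 g H₂O ÷ 18.015 g/mol = 0.12545 mol
Divide by the smallest (0.055784 mol): C 1.000, H 2.249
Multiplying each by 4 gives whole numbers: C 4.00, H 9.00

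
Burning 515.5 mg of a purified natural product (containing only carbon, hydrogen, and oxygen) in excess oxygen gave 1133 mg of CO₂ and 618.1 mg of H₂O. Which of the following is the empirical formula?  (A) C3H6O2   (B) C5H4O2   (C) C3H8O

mol C = 1.133 g CO₂ ÷ 44.009 g/mol = 0.025745 mol
mol H = 2 × 0.6181 g H₂O ÷ 18.015 g/mol = 0.068621 mol
mass O = 0.5155 − (0.30922 + 0.069170) = 0.13711 g → mol O = 0.13711 ÷ 15.999 = 0.0085699 mol
Divide by the smallest (0.0085699 mol): C 3.004, H 8.007, O 1.000

(C) C3H8O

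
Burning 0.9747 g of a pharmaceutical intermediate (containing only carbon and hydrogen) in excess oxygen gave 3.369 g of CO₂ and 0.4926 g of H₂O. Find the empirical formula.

C7H5

mol C = 3.369 g CO₂ ÷ 44.009 g/mol = 0.076553 mol
mol H = 2 × 0.4926 g H₂O ÷ 18.015 g/mol = 0.054688 mol
Divide by the smallest (0.054688 mol): C 1.400, H 1.000
Multiplying each by 5 gives whole numbers: C 7.00, H 5.00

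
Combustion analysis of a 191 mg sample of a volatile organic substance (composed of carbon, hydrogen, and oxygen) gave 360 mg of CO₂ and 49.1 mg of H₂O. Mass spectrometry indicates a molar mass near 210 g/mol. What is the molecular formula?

mol C = 0.360 g CO₂ ÷ 44.009 g/mol = 0.008180 mol
mol H = 2 × 0.0491 g H₂O ÷ 18.015 g/mol = 0.005451 mol
mass O = 0.191 − (0.09825 + 0.005495) = 0.08725 g → mol O = 0.08725 ÷ 15.999 = 0.005454 mol
Divide by the smallest (0.005451 mol): C 1.501, H 1.000, O 1.000
Multiplying each by 2 gives whole numbers: C 3.00, H 2.00, O 2.00
Empirical formula: C3H2O2
Empirical-formula mass = 70.05 g/mol; 210 ÷ 70.05 ≈ 3, so the molecular formula is C9H6O6.

C9H6O6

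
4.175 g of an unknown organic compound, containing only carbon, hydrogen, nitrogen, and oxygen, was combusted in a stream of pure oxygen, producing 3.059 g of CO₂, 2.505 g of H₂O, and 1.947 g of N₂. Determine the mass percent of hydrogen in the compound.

mol C = 3.059 g CO₂ ÷ 44.009 g/mol = 0.069509 mol
mol H = 2 × 2.505 g H₂O ÷ 18.015 g/mol = 0.27810 mol
mol N = 2 × 1.947 g N₂ ÷ 28.014 g/mol = 0.13900 mol
mass O = 4.175 − (0.83487 + 0.28033 + 1.9470) = 1.1128 g → mol O = 1.1128 ÷ 15.999 = 0.069555 mol
mass % H = 0.28033 g ÷ 4.175 g × 100%

6.71%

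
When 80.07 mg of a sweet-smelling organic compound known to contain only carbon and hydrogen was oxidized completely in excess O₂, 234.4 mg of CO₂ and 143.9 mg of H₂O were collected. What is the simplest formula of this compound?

CH3

mol C = 0.2344 g CO₂ ÷ 44.009 g/mol = 0.0053262 mol
mol H = 2 × 0.1439 g H₂O ÷ 18.015 g/mol = 0.015976 mol
Divide by the smallest (0.0053262 mol): C 1.000, H 2.999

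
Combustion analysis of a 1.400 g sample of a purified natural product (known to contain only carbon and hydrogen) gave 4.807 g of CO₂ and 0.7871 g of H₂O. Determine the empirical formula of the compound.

C5H4

mol C = 4.807 g CO₂ ÷ 44.009 g/mol = 0.10923 mol
mol H = 2 × 0.7871 g H₂O ÷ 18.015 g/mol = 0.087383 mol
Divide by the smallest (0.087383 mol): C 1.250, H 1.000
Multiplying each by 4 gives whole numbers: C 5.00, H 4.00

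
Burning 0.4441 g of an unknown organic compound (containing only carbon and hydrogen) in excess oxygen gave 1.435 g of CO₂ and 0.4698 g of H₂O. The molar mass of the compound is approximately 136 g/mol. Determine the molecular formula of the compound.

mol C = 1.435 g CO₂ ÷ 44.009 g/mol = 0.032607 mol
mol H = 2 × 0.4698 g H₂O ÷ 18.015 g/mol = 0.052157 mol
Divide by the smallest (0.032607 mol): C 1.000, H 1.600
Multiplying each by 5 gives whole numbers: C 5.00, H 8.00
Empirical formula: C5H8
Empirical-formula mass = 68.12 g/mol; 136 ÷ 68.12 ≈ 2, so the molecular formula is C10H16.

C10H16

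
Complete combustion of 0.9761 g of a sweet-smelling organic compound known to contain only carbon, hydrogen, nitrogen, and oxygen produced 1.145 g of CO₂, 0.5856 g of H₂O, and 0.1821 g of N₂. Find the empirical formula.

mol C = 1.145 g CO₂ ÷ 44.009 g/mol = 0.026017 mol
mol H = 2 × 0.5856 g H₂O ÷ 18.015 g/mol = 0.065012 mol
mol N = 2 × 0.1821 g N₂ ÷ 28.014 g/mol = 0.013001 mol
mass O = 0.9761 − (0.31250 + 0.065533 + 0.18210) = 0.41597 g → mol O = 0.41597 ÷ 15.999 = 0.026000 mol
Divide by the smallest (0.013001 mol): C 2.001, H 5.001, N 1.000, O 2.000

C2H5NO2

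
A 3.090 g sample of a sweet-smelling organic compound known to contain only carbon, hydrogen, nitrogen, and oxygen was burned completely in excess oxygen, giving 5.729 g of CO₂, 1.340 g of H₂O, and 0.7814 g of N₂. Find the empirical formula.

C7H8N3O2

mol C = 5.729 g CO₂ ÷ 44.009 g/mol = 0.13018 mol
mol H = 2 × 1.340 g H₂O ÷ 18.015 g/mol = 0.14876 mol
mol N = 2 × 0.7814 g N₂ ÷ 28.014 g/mol = 0.055786 mol
mass O = 3.090 − (1.5636 + 0.14996 + 0.78140) = 0.59508 g → mol O = 0.59508 ÷ 15.999 = 0.037195 mol
Divide by the smallest (0.037195 mol): C 3.500, H 4.000, N 1.500, O 1.000
Multiplying each by 2 gives whole numbers: C 7.00, H 8.00, N 3.00, O 2.00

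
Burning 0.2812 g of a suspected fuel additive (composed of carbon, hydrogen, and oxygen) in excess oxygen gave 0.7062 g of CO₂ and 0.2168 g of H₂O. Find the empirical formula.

mol C = 0.7062 g CO₂ ÷ 44.009 g/mol = 0.016047 mol
mol H = 2 × 0.2168 g H₂O ÷ 18.015 g/mol = 0.024069 mol
mass O = 0.2812 − (0.19274 + 0.024261) = 0.064201 g → mol O = 0.064201 ÷ 15.999 = 0.0040128 mol
Divide by the smallest (0.0040128 mol): C 3.999, H 5.998, O 1.000

C4H6O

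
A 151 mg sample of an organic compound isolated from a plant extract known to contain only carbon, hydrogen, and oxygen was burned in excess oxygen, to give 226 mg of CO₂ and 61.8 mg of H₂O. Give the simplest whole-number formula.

mol C = 0.226 g CO₂ ÷ 44.009 g/mol = 0.005135 mol
mol H = 2 × 0.0618 g H₂O ÷ 18.015 g/mol = 0.006861 mol
mass O = 0.151 − (0.06168 + 0.006916) = 0.08240 g → mol O = 0.08240 ÷ 15.999 = 0.005151 mol
Divide by the smallest (0.005135 mol): C 1.000, H 1.336, O 1.003
Multiplying each by 3 gives whole numbers: C 3.00, H 4.01, O 3.01

C3H4O3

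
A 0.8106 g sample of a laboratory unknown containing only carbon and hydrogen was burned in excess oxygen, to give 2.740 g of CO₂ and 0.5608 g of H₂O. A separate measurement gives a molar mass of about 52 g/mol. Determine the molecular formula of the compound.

C4H4

mol C = 2.740 g CO₂ ÷ 44.009 g/mol = 0.062260 mol
mol H = 2 × 0.5608 g H₂O ÷ 18.015 g/mol = 0.062259 mol
Divide by the smallest (0.062259 mol): C 1.000, H 1.000
Empirical formula: CH
Empirical-formula mass = 13.02 g/mol; 52 ÷ 13.02 ≈ 4, so the molecular formula is C4H4.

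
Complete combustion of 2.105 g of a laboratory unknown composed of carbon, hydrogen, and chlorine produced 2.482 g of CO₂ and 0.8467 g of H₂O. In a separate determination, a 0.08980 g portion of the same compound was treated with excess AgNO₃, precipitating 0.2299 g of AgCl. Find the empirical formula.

mol C = 2.482 g CO₂ ÷ 44.009 g/mol = 0.056398 mol
mol H = 2 × 0.8467 g H₂O ÷ 18.015 g/mol = 0.093999 mol
From the AgCl data: mol Cl per gram of compound = (0.2299 ÷ 143.318) ÷ 0.08980 = 0.017863 mol/g, so in the 2.105 g combustion sample mol Cl = 0.037602 mol
Divide by the smallest (0.037602 mol): C 1.500, H 2.500, Cl 1.000
Multiplying each by 2 gives whole numbers: C 3.00, H 5.00, Cl 2.00

C3H5Cl2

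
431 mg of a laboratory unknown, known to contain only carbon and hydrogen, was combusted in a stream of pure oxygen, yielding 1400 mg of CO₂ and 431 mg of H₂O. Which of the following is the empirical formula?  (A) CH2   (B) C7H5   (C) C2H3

(C) C2H3

mol C = 1.40 g CO₂ ÷ 44.009 g/mol = 0.03181 mol
mol H = 2 × 0.431 g H₂O ÷ 18.015 g/mol = 0.04785 mol
Divide by the smallest (0.03181 mol): C 1.000, H 1.504
Multiplying each by 2 gives whole numbers: C 2.00, H 3.01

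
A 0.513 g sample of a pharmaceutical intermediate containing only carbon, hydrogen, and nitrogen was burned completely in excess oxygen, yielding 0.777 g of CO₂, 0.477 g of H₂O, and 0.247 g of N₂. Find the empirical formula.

mol C = 0.777 g CO₂ ÷ 44.009 g/mol = 0.01766 mol
mol H = 2 × 0.477 g H₂O ÷ 18.015 g/mol = 0.05296 mol
mol N = 2 × 0.247 g N₂ ÷ 28.014 g/mol = 0.01763 mol
Divide by the smallest (0.01763 mol): C 1.001, H 3.003, N 1.000

CH3N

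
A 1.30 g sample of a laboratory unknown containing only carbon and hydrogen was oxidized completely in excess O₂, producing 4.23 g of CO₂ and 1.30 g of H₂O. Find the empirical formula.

C2H3

mol C = 4.23 g CO₂ ÷ 44.009 g/mol = 0.09612 mol
mol H = 2 × 1.30 g H₂O ÷ 18.015 g/mol = 0.1443 mol
Divide by the smallest (0.09612 mol): C 1.000, H 1.502
Multiplying each by 2 gives whole numbers: C 2.00, H 3.00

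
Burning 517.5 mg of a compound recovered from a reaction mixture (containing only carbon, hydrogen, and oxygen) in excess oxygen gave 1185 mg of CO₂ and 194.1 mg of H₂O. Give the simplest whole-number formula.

mol C = 1.185 g CO₂ ÷ 44.009 g/mol = 0.026926 mol
mol H = 2 × 0.1941 g H₂O ÷ 18.015 g/mol = 0.021549 mol
mass O = 0.5175 − (0.32341 + 0.021721) = 0.17237 g → mol O = 0.17237 ÷ 15.999 = 0.010774 mol
Divide by the smallest (0.010774 mol): C 2.499, H 2.000, O 1.000
Multiplying each by 2 gives whole numbers: C 5.00, H 4.00, O 2.00

C5H4O2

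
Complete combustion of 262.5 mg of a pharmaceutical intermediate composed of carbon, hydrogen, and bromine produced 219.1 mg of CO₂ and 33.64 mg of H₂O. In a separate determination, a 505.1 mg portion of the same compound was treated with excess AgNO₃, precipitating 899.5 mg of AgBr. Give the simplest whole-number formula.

C4H3Br2

mol C = 0.2191 g CO₂ ÷ 44.009 g/mol = 0.0049785 mol
mol H = 2 × 0.03364 g H₂O ÷ 18.015 g/mol = 0.0037347 mol
From the AgBr data: mol Br per gram of compound = (0.8995 ÷ 187.772) ÷ 0.5051 = 0.0094840 mol/g, so in the 0.2625 g combustion sample mol Br = 0.0024896 mol
Divide by the smallest (0.0024896 mol): C 2.000, H 1.500, Br 1.000
Multiplying each by 2 gives whole numbers: C 4.00, H 3.00, Br 2.00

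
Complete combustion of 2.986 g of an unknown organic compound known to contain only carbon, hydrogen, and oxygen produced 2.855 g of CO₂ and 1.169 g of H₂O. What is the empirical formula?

mol C = 2.855 g CO₂ ÷ 44.009 g/mol = 0.064873 mol
mol H = 2 × 1.169 g H₂O ÷ 18.015 g/mol = 0.12978 mol
mass O = 2.986 − (0.77919 + 0.13082) = 2.0760 g → mol O = 2.0760 ÷ 15.999 = 0.12976 mol
Divide by the smallest (0.064873 mol): C 1.000, H 2.001, O 2.000

CH2O2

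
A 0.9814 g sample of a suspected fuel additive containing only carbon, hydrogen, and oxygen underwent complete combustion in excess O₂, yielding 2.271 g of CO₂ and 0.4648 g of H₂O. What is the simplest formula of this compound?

C8H8O3

mol C = 2.271 g CO₂ ÷ 44.009 g/mol = 0.051603 mol
mol H = 2 × 0.4648 g H₂O ÷ 18.015 g/mol = 0.051601 mol
mass O = 0.9814 − (0.61980 + 0.052014) = 0.30958 g → mol O = 0.30958 ÷ 15.999 = 0.019350 mol
Divide by the smallest (0.019350 mol): C 2.667, H 2.667, O 1.000
Multiplying each by 3 gives whole numbers: C 8.00, H 8.00, O 3.00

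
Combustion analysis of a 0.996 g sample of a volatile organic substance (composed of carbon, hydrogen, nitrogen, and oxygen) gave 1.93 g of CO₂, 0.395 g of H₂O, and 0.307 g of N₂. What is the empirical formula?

mol C = 1.93 g CO₂ ÷ 44.009 g/mol = 0.04385 mol
mol H = 2 × 0.395 g H₂O ÷ 18.015 g/mol = 0.04385 mol
mol N = 2 × 0.307 g N₂ ÷ 28.014 g/mol = 0.02192 mol
mass O = 0.996 − (0.5267 + 0.04420 + 0.3070) = 0.1181 g → mol O = 0.1181 ÷ 15.999 = 0.007379 mol
Divide by the smallest (0.007379 mol): C 5.943, H 5.943, N 2.970, O 1.000

C6H6N3O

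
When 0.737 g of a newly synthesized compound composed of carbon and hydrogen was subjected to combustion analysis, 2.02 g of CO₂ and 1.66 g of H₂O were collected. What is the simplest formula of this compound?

CH4

mol C = 2.02 g CO₂ ÷ 44.009 g/mol = 0.04590 mol
mol H = 2 × 1.66 g H₂O ÷ 18.015 g/mol = 0.1843 mol
Divide by the smallest (0.04590 mol): C 1.000, H 4.015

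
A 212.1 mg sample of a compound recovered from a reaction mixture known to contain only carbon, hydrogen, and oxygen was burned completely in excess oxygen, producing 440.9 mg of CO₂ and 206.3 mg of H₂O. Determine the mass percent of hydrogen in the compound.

10.88%

mol C = 0.4409 g CO₂ ÷ 44.009 g/mol = 0.010018 mol
mol H = 2 × 0.2063 g H₂O ÷ 18.015 g/mol = 0.022903 mol
mass O = 0.2121 − (0.12033 + 0.023086) = 0.068683 g → mol O = 0.068683 ÷ 15.999 = 0.0042929 mol
mass % H = 0.023086 g ÷ 0.2121 g × 100%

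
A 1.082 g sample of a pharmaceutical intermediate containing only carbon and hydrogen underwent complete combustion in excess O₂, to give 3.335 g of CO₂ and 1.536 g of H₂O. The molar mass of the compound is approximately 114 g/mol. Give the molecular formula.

mol C = 3.335 g CO₂ ÷ 44.009 g/mol = 0.075780 mol
mol H = 2 × 1.536 g H₂O ÷ 18.015 g/mol = 0.17052 mol
Divide by the smallest (0.075780 mol): C 1.000, H 2.250
Multiplying each by 4 gives whole numbers: C 4.00, H 9.00
Empirical formula: C4H9
Empirical-formula mass = 57.12 g/mol; 114 ÷ 57.12 ≈ 2, so the molecular formula is C8H18.

C8H18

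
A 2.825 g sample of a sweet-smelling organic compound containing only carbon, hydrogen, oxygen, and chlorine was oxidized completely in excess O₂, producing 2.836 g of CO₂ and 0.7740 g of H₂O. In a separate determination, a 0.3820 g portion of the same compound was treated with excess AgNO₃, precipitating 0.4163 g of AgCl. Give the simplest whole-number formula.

mol C = 2.836 g CO₂ ÷ 44.009 g/mol = 0.064441 mol
mol H = 2 × 0.7740 g H₂O ÷ 18.015 g/mol = 0.085928 mol
From the AgCl data: mol Cl per gram of compound = (0.4163 ÷ 143.318) ÷ 0.3820 = 0.0076040 mol/g, so in the 2.825 g combustion sample mol Cl = 0.021481 mol
mass O = 2.825 − (0.77401 + 0.086616 + 0.76151) = 1.2029 g → mol O = 1.2029 ÷ 15.999 = 0.075184 mol
Divide by the smallest (0.021481 mol): C 3.000, H 4.000, Cl 1.000, O 3.500
Multiplying each by 2 gives whole numbers: C 6.00, H 8.00, Cl 2.00, O 7.00

C6H8Cl2O7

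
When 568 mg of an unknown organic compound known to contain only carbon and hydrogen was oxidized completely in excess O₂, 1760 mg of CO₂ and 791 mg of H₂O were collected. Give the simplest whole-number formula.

C5H11

mol C = 1.76 g CO₂ ÷ 44.009 g/mol = 0.03999 mol
mol H = 2 × 0.791 g H₂O ÷ 18.015 g/mol = 0.08782 mol
Divide by the smallest (0.03999 mol): C 1.000, H 2.196
Multiplying each by 5 gives whole numbers: C 5.00, H 10.98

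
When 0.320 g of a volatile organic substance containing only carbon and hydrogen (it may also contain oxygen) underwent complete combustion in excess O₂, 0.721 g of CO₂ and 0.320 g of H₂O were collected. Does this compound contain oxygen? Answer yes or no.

mol C = 0.721 g CO₂ ÷ 44.009 g/mol = 0.01638 mol
mol H = 2 × 0.320 g H₂O ÷ 18.015 g/mol = 0.03553 mol
C and H account for only 0.2326 g of the 0.320 g sample; the remaining 0.08741 g must be oxygen.

yes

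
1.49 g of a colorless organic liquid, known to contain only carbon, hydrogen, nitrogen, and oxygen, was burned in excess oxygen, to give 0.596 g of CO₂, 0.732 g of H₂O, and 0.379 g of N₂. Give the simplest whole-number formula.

CH6N2O4

mol C = 0.596 g CO₂ ÷ 44.009 g/mol = 0.01354 mol
mol H = 2 × 0.732 g H₂O ÷ 18.015 g/mol = 0.08127 mol
mol N = 2 × 0.379 g N₂ ÷ 28.014 g/mol = 0.02706 mol
mass O = 1.49 − (0.1627 + 0.08192 + 0.3790) = 0.8664 g → mol O = 0.8664 ÷ 15.999 = 0.05415 mol
Divide by the smallest (0.01354 mol): C 1.000, H 6.001, N 1.998, O 3.999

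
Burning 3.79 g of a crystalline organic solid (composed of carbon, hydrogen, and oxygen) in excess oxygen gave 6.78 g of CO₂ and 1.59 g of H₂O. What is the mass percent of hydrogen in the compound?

4.7%

mol C = 6.78 g CO₂ ÷ 44.009 g/mol = 0.1541 mol
mol H = 2 × 1.59 g H₂O ÷ 18.015 g/mol = 0.1765 mol
mass O = 3.79 − (1.850 + 0.1779) = 1.762 g → mol O = 1.762 ÷ 15.999 = 0.1101 mol
mass % H = 0.1779 g ÷ 3.79 g × 100%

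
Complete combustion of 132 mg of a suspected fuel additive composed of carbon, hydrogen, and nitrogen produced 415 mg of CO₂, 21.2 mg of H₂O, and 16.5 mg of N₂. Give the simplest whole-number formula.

mol C = 0.415 g CO₂ ÷ 44.009 g/mol = 0.009430 mol
mol H = 2 × 0.0212 g H₂O ÷ 18.015 g/mol = 0.002354 mol
mol N = 2 × 0.0165 g N₂ ÷ 28.014 g/mol = 0.001178 mol
Divide by the smallest (0.001178 mol): C 8.005, H 1.998, N 1.000

C8H2N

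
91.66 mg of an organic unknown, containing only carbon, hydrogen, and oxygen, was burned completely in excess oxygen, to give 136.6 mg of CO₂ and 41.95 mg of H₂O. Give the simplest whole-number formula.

mol C = 0.1366 g CO₂ ÷ 44.009 g/mol = 0.0031039 mol
mol H = 2 × 0.04195 g H₂O ÷ 18.015 g/mol = 0.0046572 mol
mass O = 0.09166 − (0.037281 + 0.0046945) = 0.049684 g → mol O = 0.049684 ÷ 15.999 = 0.0031055 mol
Divide by the smallest (0.0031039 mol): C 1.000, H 1.500, O 1.001
Multiplying each by 2 gives whole numbers: C 2.00, H 3.00, O 2.00

C2H3O2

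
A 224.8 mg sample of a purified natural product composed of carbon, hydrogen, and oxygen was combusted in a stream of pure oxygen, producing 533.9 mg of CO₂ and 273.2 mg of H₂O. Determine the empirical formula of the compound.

C4H10O

mol C = 0.5339 g CO₂ ÷ 44.009 g/mol = 0.012132 mol
mol H = 2 × 0.2732 g H₂O ÷ 18.015 g/mol = 0.030330 mol
mass O = 0.2248 − (0.14571 + 0.030573) = 0.048514 g → mol O = 0.048514 ÷ 15.999 = 0.0030323 mol
Divide by the smallest (0.0030323 mol): C 4.001, H 10.002, O 1.000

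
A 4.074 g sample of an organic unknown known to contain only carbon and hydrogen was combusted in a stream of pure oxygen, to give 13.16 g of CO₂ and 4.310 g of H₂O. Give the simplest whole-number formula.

mol C = 13.16 g CO₂ ÷ 44.009 g/mol = 0.29903 mol
mol H = 2 × 4.310 g H₂O ÷ 18.015 g/mol = 0.47849 mol
Divide by the smallest (0.29903 mol): C 1.000, H 1.600
Multiplying each by 5 gives whole numbers: C 5.00, H 8.00

C5H8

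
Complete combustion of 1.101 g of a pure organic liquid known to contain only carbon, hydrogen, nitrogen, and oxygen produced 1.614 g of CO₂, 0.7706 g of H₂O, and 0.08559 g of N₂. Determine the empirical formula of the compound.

C6H14NO5

mol C = 1.614 g CO₂ ÷ 44.009 g/mol = 0.036674 mol
mol H = 2 × 0.7706 g H₂O ÷ 18.015 g/mol = 0.085551 mol
mol N = 2 × 0.08559 g N₂ ÷ 28.014 g/mol = 0.0061105 mol
mass O = 1.101 − (0.44050 + 0.086235 + 0.085590) = 0.48868 g → mol O = 0.48868 ÷ 15.999 = 0.030544 mol
Divide by the smallest (0.0061105 mol): C 6.002, H 14.001, N 1.000, O 4.999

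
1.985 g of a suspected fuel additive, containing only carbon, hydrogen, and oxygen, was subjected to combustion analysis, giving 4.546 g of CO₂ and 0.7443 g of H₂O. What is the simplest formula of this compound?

mol C = 4.546 g CO₂ ÷ 44.009 g/mol = 0.10330 mol
mol H = 2 × 0.7443 g H₂O ÷ 18.015 g/mol = 0.082631 mol
mass O = 1.985 − (1.2407 + 0.083292) = 0.66101 g → mol O = 0.66101 ÷ 15.999 = 0.041316 mol
Divide by the smallest (0.041316 mol): C 2.500, H 2.000, O 1.000
Multiplying each by 2 gives whole numbers: C 5.00, H 4.00, O 2.00

C5H4O2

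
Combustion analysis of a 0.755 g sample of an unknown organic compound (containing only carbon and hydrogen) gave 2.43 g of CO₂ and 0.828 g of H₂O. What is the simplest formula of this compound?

C3H5

mol C = 2.43 g CO₂ ÷ 44.009 g/mol = 0.05522 mol
mol H = 2 × 0.828 g H₂O ÷ 18.015 g/mol = 0.09192 mol
Divide by the smallest (0.05522 mol): C 1.000, H 1.665
Multiplying each by 3 gives whole numbers: C 3.00, H 4.99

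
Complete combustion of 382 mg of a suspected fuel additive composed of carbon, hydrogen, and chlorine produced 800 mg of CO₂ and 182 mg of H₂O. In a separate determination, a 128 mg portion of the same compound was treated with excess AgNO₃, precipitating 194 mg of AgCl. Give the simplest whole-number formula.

mol C = 0.800 g CO₂ ÷ 44.009 g/mol = 0.01818 mol
mol H = 2 × 0.182 g H₂O ÷ 18.015 g/mol = 0.02021 mol
From the AgCl data: mol Cl per gram of compound = (0.194 ÷ 143.318) ÷ 0.128 = 0.01058 mol/g, so in the 0.382 g combustion sample mol Cl = 0.004040 mol
Divide by the smallest (0.004040 mol): C 4.500, H 5.002, Cl 1.000
Multiplying each by 2 gives whole numbers: C 9.00, H 10.00, Cl 2.00

C9H10Cl2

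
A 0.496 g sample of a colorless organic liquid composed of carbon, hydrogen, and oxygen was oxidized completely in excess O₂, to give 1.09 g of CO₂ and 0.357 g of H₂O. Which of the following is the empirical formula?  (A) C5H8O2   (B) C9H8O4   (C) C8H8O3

mol C = 1.09 g CO₂ ÷ 44.009 g/mol = 0.02477 mol
mol H = 2 × 0.357 g H₂O ÷ 18.015 g/mol = 0.03963 mol
mass O = 0.496 − (0.2975 + 0.03995) = 0.1586 g → mol O = 0.1586 ÷ 15.999 = 0.009911 mol
Divide by the smallest (0.009911 mol): C 2.499, H 3.999, O 1.000
Multiplying each by 2 gives whole numbers: C 5.00, H 8.00, O 2.00

(A) C5H8O2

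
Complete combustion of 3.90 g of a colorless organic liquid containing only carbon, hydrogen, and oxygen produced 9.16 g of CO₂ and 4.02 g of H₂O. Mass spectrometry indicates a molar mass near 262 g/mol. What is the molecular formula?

mol C = 9.16 g CO₂ ÷ 44.009 g/mol = 0.2081 mol
mol H = 2 × 4.02 g H₂O ÷ 18.015 g/mol = 0.4463 mol
mass O = 3.90 − (2.500 + 0.4499) = 0.9502 g → mol O = 0.9502 ÷ 15.999 = 0.05939 mol
Divide by the smallest (0.05939 mol): C 3.505, H 7.515, O 1.000
Multiplying each by 2 gives whole numbers: C 7.01, H 15.03, O 2.00
Empirical formula: C7H15O2
Empirical-formula mass = 131.19 g/mol; 262 ÷ 131.19 ≈ 2, so the molecular formula is C14H30O4.

C14H30O4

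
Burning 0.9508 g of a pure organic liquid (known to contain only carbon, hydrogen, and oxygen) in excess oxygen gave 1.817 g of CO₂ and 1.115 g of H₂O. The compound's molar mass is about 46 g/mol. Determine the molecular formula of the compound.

mol C = 1.817 g CO₂ ÷ 44.009 g/mol = 0.041287 mol
mol H = 2 × 1.115 g H₂O ÷ 18.015 g/mol = 0.12379 mol
mass O = 0.9508 − (0.49590 + 0.12478) = 0.33013 g → mol O = 0.33013 ÷ 15.999 = 0.020634 mol
Divide by the smallest (0.020634 mol): C 2.001, H 5.999, O 1.000
Empirical formula: C2H6O
Empirical-formula mass = 46.07 g/mol; 46 ÷ 46.07 ≈ 1, so the molecular formula is C2H6O.

C2H6O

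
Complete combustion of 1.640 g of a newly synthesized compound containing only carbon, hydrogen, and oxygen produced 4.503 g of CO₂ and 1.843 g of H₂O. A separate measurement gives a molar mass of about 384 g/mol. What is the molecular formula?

C24H48O3

mol C = 4.503 g CO₂ ÷ 44.009 g/mol = 0.10232 mol
mol H = 2 × 1.843 g H₂O ÷ 18.015 g/mol = 0.20461 mol
mass O = 1.640 − (1.2290 + 0.20624) = 0.20479 g → mol O = 0.20479 ÷ 15.999 = 0.012800 mol
Divide by the smallest (0.012800 mol): C 7.994, H 15.985, O 1.000
Empirical formula: C8H16O
Empirical-formula mass = 128.22 g/mol; 384 ÷ 128.22 ≈ 3, so the molecular formula is C24H48O3.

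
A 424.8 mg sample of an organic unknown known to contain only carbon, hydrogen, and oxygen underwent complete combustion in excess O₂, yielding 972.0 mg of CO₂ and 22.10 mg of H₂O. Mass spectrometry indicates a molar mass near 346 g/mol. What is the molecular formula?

mol C = 0.9720 g CO₂ ÷ 44.009 g/mol = 0.022086 mol
mol H = 2 × 0.02210 g H₂O ÷ 18.015 g/mol = 0.0024535 mol
mass O = 0.4248 − (0.26528 + 0.0024731) = 0.15705 g → mol O = 0.15705 ÷ 15.999 = 0.0098161 mol
Divide by the smallest (0.0024535 mol): C 9.002, H 1.000, O 4.001
Empirical formula: C9HO4
Empirical-formula mass = 173.10 g/mol; 346 ÷ 173.10 ≈ 2, so the molecular formula is C18H2O8.

C18H2O8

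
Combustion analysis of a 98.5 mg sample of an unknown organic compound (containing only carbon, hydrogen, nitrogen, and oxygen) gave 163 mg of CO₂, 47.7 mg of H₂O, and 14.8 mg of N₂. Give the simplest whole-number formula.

C7H10N2O4

mol C = 0.163 g CO₂ ÷ 44.009 g/mol = 0.003704 mol
mol H = 2 × 0.0477 g H₂O ÷ 18.015 g/mol = 0.005296 mol
mol N = 2 × 0.0148 g N₂ ÷ 28.014 g/mol = 0.001057 mol
mass O = 0.0985 − (0.04449 + 0.005338 + 0.01480) = 0.03388 g → mol O = 0.03388 ÷ 15.999 = 0.002117 mol
Divide by the smallest (0.001057 mol): C 3.505, H 5.012, N 1.000, O 2.004
Multiplying each by 2 gives whole numbers: C 7.01, H 10.02, N 2.00, O 4.01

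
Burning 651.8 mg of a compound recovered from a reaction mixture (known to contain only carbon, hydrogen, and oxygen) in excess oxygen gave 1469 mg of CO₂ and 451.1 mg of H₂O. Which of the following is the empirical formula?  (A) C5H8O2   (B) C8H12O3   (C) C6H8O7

(B) C8H12O3

mol C = 1.469 g CO₂ ÷ 44.009 g/mol = 0.033380 mol
mol H = 2 × 0.4511 g H₂O ÷ 18.015 g/mol = 0.050080 mol
mass O = 0.6518 − (0.40092 + 0.050481) = 0.20040 g → mol O = 0.20040 ÷ 15.999 = 0.012526 mol
Divide by the smallest (0.012526 mol): C 2.665, H 3.998, O 1.000
Multiplying each by 3 gives whole numbers: C 7.99, H 11.99, O 3.00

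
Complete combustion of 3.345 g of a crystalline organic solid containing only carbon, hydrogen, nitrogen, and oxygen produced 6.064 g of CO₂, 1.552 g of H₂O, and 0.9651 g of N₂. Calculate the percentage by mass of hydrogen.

5.19%

mol C = 6.064 g CO₂ ÷ 44.009 g/mol = 0.13779 mol
mol H = 2 × 1.552 g H₂O ÷ 18.015 g/mol = 0.17230 mol
mol N = 2 × 0.9651 g N₂ ÷ 28.014 g/mol = 0.068901 mol
mass O = 3.345 − (1.6550 + 0.17368 + 0.96510) = 0.55123 g → mol O = 0.55123 ÷ 15.999 = 0.034454 mol
mass % H = 0.17368 g ÷ 3.345 g × 100%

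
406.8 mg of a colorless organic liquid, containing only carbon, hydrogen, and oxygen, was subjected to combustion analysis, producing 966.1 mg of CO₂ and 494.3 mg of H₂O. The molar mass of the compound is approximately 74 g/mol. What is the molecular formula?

C4H10O

mol C = 0.9661 g CO₂ ÷ 44.009 g/mol = 0.021952 mol
mol H = 2 × 0.4943 g H₂O ÷ 18.015 g/mol = 0.054876 mol
mass O = 0.4068 − (0.26367 + 0.055316) = 0.087815 g → mol O = 0.087815 ÷ 15.999 = 0.0054888 mol
Divide by the smallest (0.0054888 mol): C 3.999, H 9.998, O 1.000
Empirical formula: C4H10O
Empirical-formula mass = 74.12 g/mol; 74 ÷ 74.12 ≈ 1, so the molecular formula is C4H10O.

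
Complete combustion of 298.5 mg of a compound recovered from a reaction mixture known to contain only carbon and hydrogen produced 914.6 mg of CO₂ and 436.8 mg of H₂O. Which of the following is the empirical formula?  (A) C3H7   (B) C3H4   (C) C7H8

mol C = 0.9146 g CO₂ ÷ 44.009 g/mol = 0.020782 mol
mol H = 2 × 0.4368 g H₂O ÷ 18.015 g/mol = 0.048493 mol
Divide by the smallest (0.020782 mol): C 1.000, H 2.333
Multiplying each by 3 gives whole numbers: C 3.00, H 7.00

(A) C3H7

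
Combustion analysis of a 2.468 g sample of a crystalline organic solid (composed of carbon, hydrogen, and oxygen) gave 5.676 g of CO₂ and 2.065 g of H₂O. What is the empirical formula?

mol C = 5.676 g CO₂ ÷ 44.009 g/mol = 0.12897 mol
mol H = 2 × 2.065 g H₂O ÷ 18.015 g/mol = 0.22925 mol
mass O = 2.468 − (1.5491 + 0.23109) = 0.68781 g → mol O = 0.68781 ÷ 15.999 = 0.042991 mol
Divide by the smallest (0.042991 mol): C 3.000, H 5.333, O 1.000
Multiplying each by 3 gives whole numbers: C 9.00, H 16.00, O 3.00

C9H16O3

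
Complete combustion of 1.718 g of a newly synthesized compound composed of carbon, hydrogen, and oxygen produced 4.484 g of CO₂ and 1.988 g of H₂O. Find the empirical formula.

C6H13O

mol C = 4.484 g CO₂ ÷ 44.009 g/mol = 0.10189 mol
mol H = 2 × 1.988 g H₂O ÷ 18.015 g/mol = 0.22070 mol
mass O = 1.718 − (1.2238 + 0.22247) = 0.27175 g → mol O = 0.27175 ÷ 15.999 = 0.016985 mol
Divide by the smallest (0.016985 mol): C 5.999, H 12.994, O 1.000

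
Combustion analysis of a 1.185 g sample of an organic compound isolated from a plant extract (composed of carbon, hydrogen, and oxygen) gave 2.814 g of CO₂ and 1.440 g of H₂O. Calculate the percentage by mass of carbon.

64.81%

mol C = 2.814 g CO₂ ÷ 44.009 g/mol = 0.063941 mol
mol H = 2 × 1.440 g H₂O ÷ 18.015 g/mol = 0.15987 mol
mass O = 1.185 − (0.76800 + 0.16115) = 0.25585 g → mol O = 0.25585 ÷ 15.999 = 0.015992 mol
mass % C = 0.76800 g ÷ 1.185 g × 100%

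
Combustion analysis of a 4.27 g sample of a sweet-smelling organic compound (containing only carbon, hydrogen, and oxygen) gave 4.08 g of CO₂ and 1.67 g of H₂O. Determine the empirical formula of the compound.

mol C = 4.08 g CO₂ ÷ 44.009 g/mol = 0.09271 mol
mol H = 2 × 1.67 g H₂O ÷ 18.015 g/mol = 0.1854 mol
mass O = 4.27 − (1.114 + 0.1869) = 2.970 g → mol O = 2.970 ÷ 15.999 = 0.1856 mol
Divide by the smallest (0.09271 mol): C 1.000, H 2.000, O 2.002

CH2O2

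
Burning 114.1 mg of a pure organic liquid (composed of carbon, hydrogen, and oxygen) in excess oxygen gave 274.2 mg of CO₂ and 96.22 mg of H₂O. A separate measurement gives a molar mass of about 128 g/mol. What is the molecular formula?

C7H12O2

mol C = 0.2742 g CO₂ ÷ 44.009 g/mol = 0.0062305 mol
mol H = 2 × 0.09622 g H₂O ÷ 18.015 g/mol = 0.010682 mol
mass O = 0.1141 − (0.074835 + 0.010768) = 0.028497 g → mol O = 0.028497 ÷ 15.999 = 0.0017812 mol
Divide by the smallest (0.0017812 mol): C 3.498, H 5.997, O 1.000
Multiplying each by 2 gives whole numbers: C 7.00, H 11.99, O 2.00
Empirical formula: C7H12O2
Empirical-formula mass = 128.17 g/mol; 128 ÷ 128.17 ≈ 1, so the molecular formula is C7H12O2.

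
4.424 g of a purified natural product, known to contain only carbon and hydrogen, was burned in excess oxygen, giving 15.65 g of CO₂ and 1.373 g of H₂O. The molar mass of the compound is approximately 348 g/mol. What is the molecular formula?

mol C = 15.65 g CO₂ ÷ 44.009 g/mol = 0.35561 mol
mol H = 2 × 1.373 g H₂O ÷ 18.015 g/mol = 0.15243 mol
Divide by the smallest (0.15243 mol): C 2.333, H 1.000
Multiplying each by 3 gives whole numbers: C 7.00, H 3.00
Empirical formula: C7H3
Empirical-formula mass = 87.10 g/mol; 348 ÷ 87.10 ≈ 4, so the molecular formula is C28H12.

C28H12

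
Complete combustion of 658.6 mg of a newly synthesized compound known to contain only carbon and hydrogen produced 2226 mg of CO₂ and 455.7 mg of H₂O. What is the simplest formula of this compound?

mol C = 2.226 g CO₂ ÷ 44.009 g/mol = 0.050581 mol
mol H = 2 × 0.4557 g H₂O ÷ 18.015 g/mol = 0.050591 mol
Divide by the smallest (0.050581 mol): C 1.000, H 1.000

CH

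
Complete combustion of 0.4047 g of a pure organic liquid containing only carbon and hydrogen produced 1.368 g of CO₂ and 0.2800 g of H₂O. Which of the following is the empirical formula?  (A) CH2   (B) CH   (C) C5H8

(B) CH

mol C = 1.368 g CO₂ ÷ 44.009 g/mol = 0.031085 mol
mol H = 2 × 0.2800 g H₂O ÷ 18.015 g/mol = 0.031085 mol
Divide by the smallest (0.031085 mol): C 1.000, H 1.000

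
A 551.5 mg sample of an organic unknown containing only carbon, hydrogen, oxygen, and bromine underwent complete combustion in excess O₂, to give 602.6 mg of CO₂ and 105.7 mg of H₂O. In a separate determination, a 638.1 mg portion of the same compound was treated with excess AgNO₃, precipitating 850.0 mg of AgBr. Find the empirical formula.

mol C = 0.6026 g CO₂ ÷ 44.009 g/mol = 0.013693 mol
mol H = 2 × 0.1057 g H₂O ÷ 18.015 g/mol = 0.011735 mol
From the AgBr data: mol Br per gram of compound = (0.8500 ÷ 187.772) ÷ 0.6381 = 0.0070941 mol/g, so in the 0.5515 g combustion sample mol Br = 0.0039124 mol
mass O = 0.5515 − (0.16446 + 0.011829 + 0.31262) = 0.062591 g → mol O = 0.062591 ÷ 15.999 = 0.0039122 mol
Divide by the smallest (0.0039122 mol): C 3.500, H 2.999, Br 1.000, O 1.000
Multiplying each by 2 gives whole numbers: C 7.00, H 6.00, Br 2.00, O 2.00

C7H6Br2O2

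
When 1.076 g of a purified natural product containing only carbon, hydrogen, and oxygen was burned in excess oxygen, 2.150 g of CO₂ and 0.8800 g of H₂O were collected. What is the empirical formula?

C2H4O

mol C = 2.150 g CO₂ ÷ 44.009 g/mol = 0.048854 mol
mol H = 2 × 0.8800 g H₂O ÷ 18.015 g/mol = 0.097696 mol
mass O = 1.076 − (0.58678 + 0.098478) = 0.39074 g → mol O = 0.39074 ÷ 15.999 = 0.024423 mol
Divide by the smallest (0.024423 mol): C 2.000, H 4.000, O 1.000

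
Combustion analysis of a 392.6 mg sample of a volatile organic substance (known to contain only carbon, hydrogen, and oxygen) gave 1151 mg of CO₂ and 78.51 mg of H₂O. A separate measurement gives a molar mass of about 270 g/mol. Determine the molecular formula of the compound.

mol C = 1.151 g CO₂ ÷ 44.009 g/mol = 0.026154 mol
mol H = 2 × 0.07851 g H₂O ÷ 18.015 g/mol = 0.0087161 mol
mass O = 0.3926 − (0.31413 + 0.0087858) = 0.069682 g → mol O = 0.069682 ÷ 15.999 = 0.0043554 mol
Divide by the smallest (0.0043554 mol): C 6.005, H 2.001, O 1.000
Empirical formula: C6H2O
Empirical-formula mass = 90.08 g/mol; 270 ÷ 90.08 ≈ 3, so the molecular formula is C18H6O3.

C18H6O3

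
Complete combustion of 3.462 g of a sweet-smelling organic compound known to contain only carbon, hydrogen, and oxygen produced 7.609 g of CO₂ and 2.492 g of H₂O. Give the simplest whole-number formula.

C5H8O2

mol C = 7.609 g CO₂ ÷ 44.009 g/mol = 0.17290 mol
mol H = 2 × 2.492 g H₂O ÷ 18.015 g/mol = 0.27666 mol
mass O = 3.462 − (2.0767 + 0.27887) = 1.1065 g → mol O = 1.1065 ÷ 15.999 = 0.069159 mol
Divide by the smallest (0.069159 mol): C 2.500, H 4.000, O 1.000
Multiplying each by 2 gives whole numbers: C 5.00, H 8.00, O 2.00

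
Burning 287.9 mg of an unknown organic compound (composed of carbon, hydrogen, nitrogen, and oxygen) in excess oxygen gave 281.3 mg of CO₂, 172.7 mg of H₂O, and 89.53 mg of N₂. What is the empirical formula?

mol C = 0.2813 g CO₂ ÷ 44.009 g/mol = 0.0063919 mol
mol H = 2 × 0.1727 g H₂O ÷ 18.015 g/mol = 0.019173 mol
mol N = 2 × 0.08953 g N₂ ÷ 28.014 g/mol = 0.0063918 mol
mass O = 0.2879 − (0.076773 + 0.019326 + 0.089530) = 0.10227 g → mol O = 0.10227 ÷ 15.999 = 0.0063923 mol
Divide by the smallest (0.0063918 mol): C 1.000, H 3.000, N 1.000, O 1.000

CH3NO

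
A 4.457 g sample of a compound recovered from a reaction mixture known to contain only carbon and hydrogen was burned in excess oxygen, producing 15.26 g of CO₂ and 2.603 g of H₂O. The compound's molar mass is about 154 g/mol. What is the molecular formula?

C12H10

mol C = 15.26 g CO₂ ÷ 44.009 g/mol = 0.34675 mol
mol H = 2 × 2.603 g H₂O ÷ 18.015 g/mol = 0.28898 mol
Divide by the smallest (0.28898 mol): C 1.200, H 1.000
Multiplying each by 5 gives whole numbers: C 6.00, H 5.00
Empirical formula: C6H5
Empirical-formula mass = 77.11 g/mol; 154 ÷ 77.11 ≈ 2, so the molecular formula is C12H10.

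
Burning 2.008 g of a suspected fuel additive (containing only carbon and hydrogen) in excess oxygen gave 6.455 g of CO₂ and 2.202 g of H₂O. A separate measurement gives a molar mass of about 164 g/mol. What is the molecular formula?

C12H20

mol C = 6.455 g CO₂ ÷ 44.009 g/mol = 0.14667 mol
mol H = 2 × 2.202 g H₂O ÷ 18.015 g/mol = 0.24446 mol
Divide by the smallest (0.14667 mol): C 1.000, H 1.667
Multiplying each by 3 gives whole numbers: C 3.00, H 5.00
Empirical formula: C3H5
Empirical-formula mass = 41.07 g/mol; 164 ÷ 41.07 ≈ 4, so the molecular formula is C12H20.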